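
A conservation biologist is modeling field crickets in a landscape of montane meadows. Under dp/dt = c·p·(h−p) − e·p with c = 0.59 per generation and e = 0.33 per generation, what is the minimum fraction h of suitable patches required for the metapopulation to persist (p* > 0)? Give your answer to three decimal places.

p* = h − e/c is positive only when h > e/c.
h_min = e/c = 0.33/0.59 = 0.5593.

0.559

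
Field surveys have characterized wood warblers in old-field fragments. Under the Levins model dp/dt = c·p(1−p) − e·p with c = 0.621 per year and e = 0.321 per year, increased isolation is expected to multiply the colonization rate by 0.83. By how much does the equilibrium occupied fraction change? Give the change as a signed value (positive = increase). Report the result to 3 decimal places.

-0.106

Before: p* = 1 − 0.321/0.621 = 0.4831.
After the change, c = 0.51543, e = 0.321, so p* = 1 − 0.321/0.51543 = 0.3772.
Δp* = 0.3772 − 0.4831 = -0.1059.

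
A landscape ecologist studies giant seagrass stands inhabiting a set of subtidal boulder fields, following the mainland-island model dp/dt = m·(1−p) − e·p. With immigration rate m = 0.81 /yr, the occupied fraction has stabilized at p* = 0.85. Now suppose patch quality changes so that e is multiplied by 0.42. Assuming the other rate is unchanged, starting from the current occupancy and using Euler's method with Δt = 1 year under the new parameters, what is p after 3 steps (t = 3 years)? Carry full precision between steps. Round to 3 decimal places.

Balance m(1−p*) = e·p* gives e = m(1−p*)/p* = 0.81×0.15000/0.85000 = 0.14294.
Starting from p₀ = 0.85000; update p ← p + (dp/dt)·Δt with the new parameters.
p: 0.85000 → 0.92047  (Δp = +0.07047)
p: 0.92047 → 0.92963  (Δp = +0.00916)
p: 0.92963 → 0.93082  (Δp = +0.00119)

0.931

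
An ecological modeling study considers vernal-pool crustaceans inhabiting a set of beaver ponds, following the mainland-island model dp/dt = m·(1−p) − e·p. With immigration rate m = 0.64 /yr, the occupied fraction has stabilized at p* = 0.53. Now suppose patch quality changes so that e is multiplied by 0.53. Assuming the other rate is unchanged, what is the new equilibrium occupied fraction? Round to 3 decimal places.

0.680

Balance m(1−p*) = e·p* gives e = m(1−p*)/p* = 0.64×0.47000/0.53000 = 0.56755.
New p* = m/(m+e) = 0.64000/(0.64000+0.30080) = 0.68027.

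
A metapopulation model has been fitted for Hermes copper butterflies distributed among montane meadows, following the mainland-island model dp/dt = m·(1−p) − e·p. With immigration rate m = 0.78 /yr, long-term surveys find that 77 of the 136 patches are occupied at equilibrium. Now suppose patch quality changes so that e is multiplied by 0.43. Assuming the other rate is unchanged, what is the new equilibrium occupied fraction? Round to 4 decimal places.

Observed p* = 77/136 = 0.56618.
Balance m(1−p*) = e·p* gives e = m(1−p*)/p* = 0.78×0.43382/0.56618 = 0.59765.
New p* = m/(m+e) = 0.78000/(0.78000+0.25699) = 0.75218.

0.7522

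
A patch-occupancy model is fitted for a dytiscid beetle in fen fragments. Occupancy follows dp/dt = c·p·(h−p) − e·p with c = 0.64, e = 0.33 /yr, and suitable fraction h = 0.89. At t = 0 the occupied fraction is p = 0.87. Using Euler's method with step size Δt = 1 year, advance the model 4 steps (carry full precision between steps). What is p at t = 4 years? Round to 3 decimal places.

0.439

Update rule: p ← p + [c·p·(h−p) − e·p]·Δt with Δt = 1.
step 1: Δp = -0.27596, p = 0.59404
step 2: Δp = -0.08351, p = 0.51052
step 3: Δp = -0.04448, p = 0.46604
step 4: Δp = -0.02734, p = 0.43870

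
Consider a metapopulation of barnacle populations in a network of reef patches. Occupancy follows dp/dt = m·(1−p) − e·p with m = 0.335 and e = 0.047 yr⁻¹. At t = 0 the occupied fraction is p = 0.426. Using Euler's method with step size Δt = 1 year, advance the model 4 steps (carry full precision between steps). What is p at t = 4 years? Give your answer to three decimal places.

Update rule: p ← p + [m·(1−p) − e·p]·Δt with Δt = 1.
  1  |  dp/dt·Δt = +0.172268  |  p_1 = 0.598268
  2  |  dp/dt·Δt = +0.106462  |  p_2 = 0.704730
  3  |  dp/dt·Δt = +0.065793  |  p_3 = 0.770523
  4  |  dp/dt·Δt = +0.040660  |  p_4 = 0.811183

0.811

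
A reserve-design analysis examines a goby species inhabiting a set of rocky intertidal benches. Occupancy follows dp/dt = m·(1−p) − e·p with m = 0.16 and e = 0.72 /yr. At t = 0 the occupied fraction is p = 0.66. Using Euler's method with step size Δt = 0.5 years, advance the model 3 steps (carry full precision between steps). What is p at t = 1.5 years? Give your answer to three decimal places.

0.266

Update rule: p ← p + [m·(1−p) − e·p]·Δt with Δt = 0.5.
  1  |  dp/dt·Δt = -0.210400  |  p_1 = 0.449600
  2  |  dp/dt·Δt = -0.117824  |  p_2 = 0.331776
  3  |  dp/dt·Δt = -0.065981  |  p_3 = 0.265795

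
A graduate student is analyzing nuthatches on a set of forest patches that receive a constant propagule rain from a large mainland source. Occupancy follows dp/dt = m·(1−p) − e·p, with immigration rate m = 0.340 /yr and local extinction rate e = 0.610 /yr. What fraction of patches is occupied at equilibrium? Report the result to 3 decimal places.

Setting dp/dt = 0: m − m·p* = e·p*, so m = (m+e)·p*.
p* = m/(m+e) = 0.340/(0.340+0.610) = 0.340/0.9500 = 0.3579.

0.358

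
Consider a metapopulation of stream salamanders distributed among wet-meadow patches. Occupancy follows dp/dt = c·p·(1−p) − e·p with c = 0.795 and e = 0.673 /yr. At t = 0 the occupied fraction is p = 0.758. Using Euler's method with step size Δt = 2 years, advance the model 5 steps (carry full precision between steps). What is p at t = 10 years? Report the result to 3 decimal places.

0.057

Update rule: p ← p + [c·p·(1−p) − e·p]·Δt with Δt = 2.
t = 2: p = 0.75800 + (-0.72860) = 0.02940
t = 4: p = 0.02940 + (+0.00580) = 0.03519
t = 6: p = 0.03519 + (+0.00662) = 0.04181
t = 8: p = 0.04181 + (+0.00742) = 0.04923
t = 10: p = 0.04923 + (+0.00816) = 0.05739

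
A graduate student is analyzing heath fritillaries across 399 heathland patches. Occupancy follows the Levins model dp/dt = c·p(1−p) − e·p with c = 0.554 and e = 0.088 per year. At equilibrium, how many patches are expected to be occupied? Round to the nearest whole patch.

336

p* = 1 − e/c = 1 − 0.088/0.554 = 0.8412.
Expected occupied patches = N × p* = 399 × 0.8412 = 335.62 ≈ 336.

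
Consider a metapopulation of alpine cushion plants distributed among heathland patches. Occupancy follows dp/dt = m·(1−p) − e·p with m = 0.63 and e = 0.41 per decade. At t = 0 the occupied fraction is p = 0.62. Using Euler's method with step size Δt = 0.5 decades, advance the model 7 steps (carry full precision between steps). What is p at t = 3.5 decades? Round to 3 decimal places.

Update rule: p ← p + [m·(1−p) − e·p]·Δt with Δt = 0.5.
step 1: Δp = -0.00740, p = 0.61260
step 2: Δp = -0.00355, p = 0.60905
step 3: Δp = -0.00170, p = 0.60734
step 4: Δp = -0.00082, p = 0.60652
step 5: Δp = -0.00039, p = 0.60613
step 6: Δp = -0.00019, p = 0.60594
step 7: Δp = -0.00009, p = 0.60585

0.606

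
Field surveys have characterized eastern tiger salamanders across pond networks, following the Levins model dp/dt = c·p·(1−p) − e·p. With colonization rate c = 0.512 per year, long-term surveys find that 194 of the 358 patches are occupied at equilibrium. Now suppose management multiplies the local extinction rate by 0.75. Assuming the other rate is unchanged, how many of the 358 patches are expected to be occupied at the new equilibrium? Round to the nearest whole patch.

235

Observed p* = 194/358 = 0.54190.
Balance c(1−p*) = e gives e = 0.512×(1 − 0.54190) = 0.23455.
New p* = 1 − e/c = 1 − 0.17591/0.51200 = 0.65643.
Expected occupied = 358 × 0.65643 = 235.00 ≈ 235.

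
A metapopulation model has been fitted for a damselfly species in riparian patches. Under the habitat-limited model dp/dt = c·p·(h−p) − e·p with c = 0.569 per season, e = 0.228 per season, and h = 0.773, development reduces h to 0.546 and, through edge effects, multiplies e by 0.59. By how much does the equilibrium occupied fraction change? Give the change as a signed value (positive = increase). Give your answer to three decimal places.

Before: p* = h − e/c = 0.773 − 0.228/0.569 = 0.773 − 0.4007 = 0.3723.
After: c = 0.569, e = 0.13452, h = 0.546; p* = 0.546 − 0.13452/0.569 = 0.3096.
Δp* = 0.3096 − 0.3723 = -0.0627.

-0.063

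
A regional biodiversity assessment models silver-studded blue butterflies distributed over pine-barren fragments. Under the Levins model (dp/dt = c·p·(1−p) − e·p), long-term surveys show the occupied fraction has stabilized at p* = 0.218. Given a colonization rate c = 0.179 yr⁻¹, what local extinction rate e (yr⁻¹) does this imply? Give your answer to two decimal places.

At equilibrium c(1−p*) = e.
e = 0.179 × (1 − 0.218) = 0.179 × 0.7820 = 0.1400.

0.14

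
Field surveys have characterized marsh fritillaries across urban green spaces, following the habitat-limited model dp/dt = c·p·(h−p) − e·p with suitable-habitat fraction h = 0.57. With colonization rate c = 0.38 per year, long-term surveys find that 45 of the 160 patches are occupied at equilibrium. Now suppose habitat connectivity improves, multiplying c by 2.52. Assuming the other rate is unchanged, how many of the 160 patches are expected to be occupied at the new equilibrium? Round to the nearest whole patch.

73

Observed p* = 45/160 = 0.28125.
Balance c(h−p*) = e gives e = 0.38×(0.57 − 0.28125) = 0.10972.
New p* = 0.57 − e/c = 0.57 − 0.10972/0.95760 = 0.45542.
Expected occupied = 160 × 0.45542 = 72.87 ≈ 73.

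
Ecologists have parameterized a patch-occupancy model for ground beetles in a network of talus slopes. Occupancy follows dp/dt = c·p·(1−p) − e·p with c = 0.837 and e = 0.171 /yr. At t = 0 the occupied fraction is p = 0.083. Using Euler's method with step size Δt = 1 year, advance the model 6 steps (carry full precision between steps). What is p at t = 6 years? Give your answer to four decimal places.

0.6740

Update rule: p ← p + [c·p·(1−p) − e·p]·Δt with Δt = 1.
  1  |  dp/dt·Δt = +0.049512  |  p_1 = 0.132512
  2  |  dp/dt·Δt = +0.073556  |  p_2 = 0.206068
  3  |  dp/dt·Δt = +0.101699  |  p_3 = 0.307766
  4  |  dp/dt·Δt = +0.125692  |  p_4 = 0.433458
  5  |  dp/dt·Δt = +0.131423  |  p_5 = 0.564881
  6  |  dp/dt·Δt = +0.109132  |  p_6 = 0.674013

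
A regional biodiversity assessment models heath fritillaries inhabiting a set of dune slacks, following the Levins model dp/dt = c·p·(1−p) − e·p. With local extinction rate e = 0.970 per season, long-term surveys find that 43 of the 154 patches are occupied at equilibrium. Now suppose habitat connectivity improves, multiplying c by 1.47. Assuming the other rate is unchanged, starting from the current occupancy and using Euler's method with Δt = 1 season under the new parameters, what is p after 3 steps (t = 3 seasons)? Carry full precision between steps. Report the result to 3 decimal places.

0.509

Observed p* = 43/154 = 0.27922.
Balance c(1−p*) = e gives c = e/(1 − 0.27922) = 0.970/0.72078 = 1.34577.
Starting from p₀ = 0.27922; update p ← p + (dp/dt)·Δt with the new parameters.
p: 0.27922 → 0.40652  (Δp = +0.12730)
p: 0.40652 → 0.48948  (Δp = +0.08296)
p: 0.48948 → 0.50903  (Δp = +0.01956)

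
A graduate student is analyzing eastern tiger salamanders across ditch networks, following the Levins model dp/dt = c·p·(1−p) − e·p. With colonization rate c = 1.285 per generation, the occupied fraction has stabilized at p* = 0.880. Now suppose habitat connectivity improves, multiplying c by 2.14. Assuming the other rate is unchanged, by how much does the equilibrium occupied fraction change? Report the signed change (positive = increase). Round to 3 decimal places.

Balance c(1−p*) = e gives e = 1.285×(1 − 0.88000) = 0.15420.
New p* = 1 − e/c = 1 − 0.15420/2.74990 = 0.94393.
Δp* = 0.94393 − 0.88000 = +0.06393.

0.064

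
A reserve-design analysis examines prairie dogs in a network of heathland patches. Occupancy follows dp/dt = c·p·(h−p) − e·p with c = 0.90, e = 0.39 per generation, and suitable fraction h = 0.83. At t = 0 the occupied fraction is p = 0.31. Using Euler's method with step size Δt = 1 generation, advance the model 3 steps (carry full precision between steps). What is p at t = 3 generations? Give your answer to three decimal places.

Update rule: p ← p + [c·p·(h−p) − e·p]·Δt with Δt = 1.
p: 0.31000 → 0.33418  (Δp = +0.02418)
p: 0.33418 → 0.35297  (Δp = +0.01879)
p: 0.35297 → 0.36685  (Δp = +0.01388)

0.367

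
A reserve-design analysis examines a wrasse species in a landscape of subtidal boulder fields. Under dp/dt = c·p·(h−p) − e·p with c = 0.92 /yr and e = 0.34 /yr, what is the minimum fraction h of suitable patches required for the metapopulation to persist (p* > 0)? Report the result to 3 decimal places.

p* = h − e/c is positive only when h > e/c.
h_min = e/c = 0.34/0.92 = 0.3696.

0.370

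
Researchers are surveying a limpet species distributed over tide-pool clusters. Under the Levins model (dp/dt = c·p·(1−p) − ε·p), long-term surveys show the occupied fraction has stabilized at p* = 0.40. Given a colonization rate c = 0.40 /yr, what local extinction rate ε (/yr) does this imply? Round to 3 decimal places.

At equilibrium c(1−p*) = ε.
ε = 0.40 × (1 − 0.40) = 0.40 × 0.6000 = 0.2400.

0.240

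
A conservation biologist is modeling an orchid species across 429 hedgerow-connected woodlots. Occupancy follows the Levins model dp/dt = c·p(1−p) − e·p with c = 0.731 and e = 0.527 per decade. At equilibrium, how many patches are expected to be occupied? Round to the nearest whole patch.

120

p* = 1 − e/c = 1 − 0.527/0.731 = 0.2791.
Expected occupied patches = N × p* = 429 × 0.2791 = 119.72 ≈ 120.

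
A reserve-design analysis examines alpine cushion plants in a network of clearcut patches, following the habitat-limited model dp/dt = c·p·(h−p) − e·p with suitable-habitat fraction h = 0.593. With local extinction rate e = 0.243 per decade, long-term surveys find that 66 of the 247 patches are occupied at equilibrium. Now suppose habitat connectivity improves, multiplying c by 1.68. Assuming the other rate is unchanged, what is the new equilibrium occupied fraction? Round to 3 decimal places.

Observed p* = 66/247 = 0.26721.
Balance c(h−p*) = e gives c = e/(0.593 − 0.26721) = 0.243/0.32579 = 0.74588.
New p* = 0.593 − e/c = 0.593 − 0.24300/1.25308 = 0.39908.

0.399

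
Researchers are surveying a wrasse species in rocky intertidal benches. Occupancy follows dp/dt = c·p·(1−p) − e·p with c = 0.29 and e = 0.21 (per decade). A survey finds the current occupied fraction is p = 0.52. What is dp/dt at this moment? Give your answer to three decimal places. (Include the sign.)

-0.037

Colonization term: c·p·(1−p) = 0.29×0.52×0.4800 = 0.07238.
Extinction term: e·p = 0.10920.
dp/dt = 0.07238 − 0.10920 = -0.03682.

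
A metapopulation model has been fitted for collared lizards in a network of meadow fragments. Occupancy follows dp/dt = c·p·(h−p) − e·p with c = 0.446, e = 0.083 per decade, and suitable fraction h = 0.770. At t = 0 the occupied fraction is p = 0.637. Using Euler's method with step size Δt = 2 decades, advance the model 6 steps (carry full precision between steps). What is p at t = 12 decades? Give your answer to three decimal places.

Update rule: p ← p + [c·p·(h−p) − e·p]·Δt with Δt = 2.
  1  |  dp/dt·Δt = -0.030171  |  p_1 = 0.606829
  2  |  dp/dt·Δt = -0.012411  |  p_2 = 0.594419
  3  |  dp/dt·Δt = -0.005576  |  p_3 = 0.588842
  4  |  dp/dt·Δt = -0.002595  |  p_4 = 0.586247
  5  |  dp/dt·Δt = -0.001227  |  p_5 = 0.585020
  6  |  dp/dt·Δt = -0.000584  |  p_6 = 0.584436

0.584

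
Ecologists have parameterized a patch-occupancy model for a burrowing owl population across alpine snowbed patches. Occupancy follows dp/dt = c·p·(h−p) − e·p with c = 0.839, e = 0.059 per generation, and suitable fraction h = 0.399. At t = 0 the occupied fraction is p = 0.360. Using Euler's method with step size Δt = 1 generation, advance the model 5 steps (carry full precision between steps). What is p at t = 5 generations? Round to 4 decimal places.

0.3343

Update rule: p ← p + [c·p·(h−p) − e·p]·Δt with Δt = 1.
t = 1: p = 0.36000 + (-0.00946) = 0.35054
t = 2: p = 0.35054 + (-0.00643) = 0.34411
t = 3: p = 0.34411 + (-0.00446) = 0.33965
t = 4: p = 0.33965 + (-0.00313) = 0.33653
t = 5: p = 0.33653 + (-0.00222) = 0.33431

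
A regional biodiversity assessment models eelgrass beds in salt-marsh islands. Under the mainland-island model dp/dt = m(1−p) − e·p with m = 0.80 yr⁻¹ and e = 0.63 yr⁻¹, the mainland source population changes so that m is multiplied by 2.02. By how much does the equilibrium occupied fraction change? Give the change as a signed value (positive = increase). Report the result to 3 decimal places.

0.160

Before: p* = 0.80/(0.80+0.63) = 0.5594.
After: m = 1.616, e = 0.63; p* = 1.616/2.2460 = 0.7195.
Δp* = 0.7195 − 0.5594 = +0.1601.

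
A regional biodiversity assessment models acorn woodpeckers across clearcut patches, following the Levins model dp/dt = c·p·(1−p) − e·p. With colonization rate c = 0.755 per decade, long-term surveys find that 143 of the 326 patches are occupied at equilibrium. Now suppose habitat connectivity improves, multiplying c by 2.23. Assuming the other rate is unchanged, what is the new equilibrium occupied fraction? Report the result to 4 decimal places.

Observed p* = 143/326 = 0.43865.
Balance c(1−p*) = e gives e = 0.755×(1 − 0.43865) = 0.42382.
New p* = 1 − e/c = 1 − 0.42382/1.68365 = 0.74827.

0.7483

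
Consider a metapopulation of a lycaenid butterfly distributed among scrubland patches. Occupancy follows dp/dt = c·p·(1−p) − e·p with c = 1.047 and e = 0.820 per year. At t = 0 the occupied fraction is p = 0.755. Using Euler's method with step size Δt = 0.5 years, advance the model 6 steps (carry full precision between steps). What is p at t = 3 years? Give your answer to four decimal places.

Update rule: p ← p + [c·p·(1−p) − e·p]·Δt with Δt = 0.5.
step 1: Δp = -0.21272, p = 0.54228
step 2: Δp = -0.09240, p = 0.44989
step 3: Δp = -0.05489, p = 0.39499
step 4: Δp = -0.03684, p = 0.35815
step 5: Δp = -0.02650, p = 0.33165
step 6: Δp = -0.01994, p = 0.31171

0.3117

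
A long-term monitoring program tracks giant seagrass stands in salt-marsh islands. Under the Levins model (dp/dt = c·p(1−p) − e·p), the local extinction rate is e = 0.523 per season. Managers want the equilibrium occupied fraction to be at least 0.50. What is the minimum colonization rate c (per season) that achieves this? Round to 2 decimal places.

p* = 1 − e/c ≥ 0.50 requires e/c ≤ 0.5000, i.e. c ≥ e/0.5000.
c_min = 0.523/0.5000 = 1.0460.

1.05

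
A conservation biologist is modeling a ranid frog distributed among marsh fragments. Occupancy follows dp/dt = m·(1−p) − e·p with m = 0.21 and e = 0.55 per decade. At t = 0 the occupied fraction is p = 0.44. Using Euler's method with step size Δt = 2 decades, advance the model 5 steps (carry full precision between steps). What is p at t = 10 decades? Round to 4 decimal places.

0.2701

Update rule: p ← p + [m·(1−p) − e·p]·Δt with Δt = 2.
p: 0.44000 → 0.19120  (Δp = -0.24880)
p: 0.19120 → 0.32058  (Δp = +0.12938)
p: 0.32058 → 0.25330  (Δp = -0.06728)
p: 0.25330 → 0.28828  (Δp = +0.03498)
p: 0.28828 → 0.27009  (Δp = -0.01819)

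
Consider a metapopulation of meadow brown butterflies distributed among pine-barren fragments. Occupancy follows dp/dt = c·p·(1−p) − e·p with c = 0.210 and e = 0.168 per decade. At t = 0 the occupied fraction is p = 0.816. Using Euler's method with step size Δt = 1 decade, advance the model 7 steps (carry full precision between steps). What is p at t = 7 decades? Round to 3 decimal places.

Update rule: p ← p + [c·p·(1−p) − e·p]·Δt with Δt = 1.
  1  |  dp/dt·Δt = -0.105558  |  p_1 = 0.710442
  2  |  dp/dt·Δt = -0.076154  |  p_2 = 0.634288
  3  |  dp/dt·Δt = -0.057847  |  p_3 = 0.576441
  4  |  dp/dt·Δt = -0.045569  |  p_4 = 0.530871
  5  |  dp/dt·Δt = -0.036887  |  p_5 = 0.493985
  6  |  dp/dt·Δt = -0.030497  |  p_6 = 0.463488
  7  |  dp/dt·Δt = -0.025646  |  p_7 = 0.437842

0.438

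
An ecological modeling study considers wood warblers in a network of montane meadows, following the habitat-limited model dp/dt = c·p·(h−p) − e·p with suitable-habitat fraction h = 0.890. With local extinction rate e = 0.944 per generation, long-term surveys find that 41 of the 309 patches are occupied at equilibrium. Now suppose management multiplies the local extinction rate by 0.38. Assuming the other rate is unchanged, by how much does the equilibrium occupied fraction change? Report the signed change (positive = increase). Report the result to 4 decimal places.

0.4695

Observed p* = 41/309 = 0.13269.
Balance c(h−p*) = e gives c = e/(0.89 − 0.13269) = 0.944/0.75731 = 1.24652.
New p* = 0.89 − e/c = 0.89 − 0.35872/1.24652 = 0.60222.
Δp* = 0.60222 − 0.13269 = +0.46953.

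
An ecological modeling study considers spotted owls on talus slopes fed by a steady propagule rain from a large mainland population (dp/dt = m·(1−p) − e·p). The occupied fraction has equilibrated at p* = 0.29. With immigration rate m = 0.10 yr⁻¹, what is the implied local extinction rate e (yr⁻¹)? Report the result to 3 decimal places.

At equilibrium m(1−p*) = e·p*, so e = m(1−p*)/p*.
e = 0.10 × 0.7100 / 0.29 = 0.2448.

0.245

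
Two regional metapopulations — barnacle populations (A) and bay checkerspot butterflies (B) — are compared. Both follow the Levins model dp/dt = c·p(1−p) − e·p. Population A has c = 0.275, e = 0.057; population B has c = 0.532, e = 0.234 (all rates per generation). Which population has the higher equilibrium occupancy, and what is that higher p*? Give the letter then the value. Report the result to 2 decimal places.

A, 0.79

A: p*_A = 1 − 0.057/0.275 = 0.7927.
B: p*_B = 1 − 0.234/0.532 = 0.5602.
A is higher at 0.7927.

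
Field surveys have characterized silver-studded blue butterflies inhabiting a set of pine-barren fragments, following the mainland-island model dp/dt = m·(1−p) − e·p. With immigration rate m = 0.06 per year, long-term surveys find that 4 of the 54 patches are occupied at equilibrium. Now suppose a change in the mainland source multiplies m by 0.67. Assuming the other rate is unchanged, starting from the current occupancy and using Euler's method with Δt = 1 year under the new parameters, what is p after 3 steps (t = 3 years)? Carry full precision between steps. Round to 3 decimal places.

Observed p* = 4/54 = 0.07407.
Balance m(1−p*) = e·p* gives e = m(1−p*)/p* = 0.06×0.92593/0.07407 = 0.75000.
Starting from p₀ = 0.07407; update p ← p + (dp/dt)·Δt with the new parameters.
p: 0.07407 → 0.05574  (Δp = -0.01833)
p: 0.05574 → 0.05189  (Δp = -0.00385)
p: 0.05189 → 0.05109  (Δp = -0.00081)

0.051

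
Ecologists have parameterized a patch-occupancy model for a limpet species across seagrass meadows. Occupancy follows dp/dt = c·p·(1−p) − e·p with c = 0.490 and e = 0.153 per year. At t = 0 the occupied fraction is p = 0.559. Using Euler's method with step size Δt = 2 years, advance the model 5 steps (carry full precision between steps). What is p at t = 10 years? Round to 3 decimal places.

Update rule: p ← p + [c·p·(1−p) − e·p]·Δt with Δt = 2.
step 1: Δp = +0.07053, p = 0.62953
step 2: Δp = +0.03592, p = 0.66545
step 3: Δp = +0.01454, p = 0.68000
step 4: Δp = +0.00517, p = 0.68517
step 5: Δp = +0.00174, p = 0.68690

0.687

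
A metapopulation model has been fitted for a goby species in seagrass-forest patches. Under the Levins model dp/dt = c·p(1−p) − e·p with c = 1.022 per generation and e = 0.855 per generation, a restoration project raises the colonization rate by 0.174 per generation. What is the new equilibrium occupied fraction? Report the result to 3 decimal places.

0.285

Before: p* = 1 − 0.855/1.022 = 0.1634.
After the change, c = 1.196, e = 0.855, so p* = 1 − 0.855/1.196 = 0.2851.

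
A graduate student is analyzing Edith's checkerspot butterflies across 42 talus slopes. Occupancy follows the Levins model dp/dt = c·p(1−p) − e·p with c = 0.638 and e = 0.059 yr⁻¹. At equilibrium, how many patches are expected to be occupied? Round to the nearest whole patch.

p* = 1 − e/c = 1 − 0.059/0.638 = 0.9075.
Expected occupied patches = N × p* = 42 × 0.9075 = 38.12 ≈ 38.

38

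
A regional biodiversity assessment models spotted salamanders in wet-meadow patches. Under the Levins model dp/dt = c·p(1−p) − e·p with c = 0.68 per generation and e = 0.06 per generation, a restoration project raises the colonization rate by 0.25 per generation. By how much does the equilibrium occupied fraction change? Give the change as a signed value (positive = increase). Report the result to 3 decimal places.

Before: p* = 1 − 0.06/0.68 = 0.9118.
After the change, c = 0.93, e = 0.06, so p* = 1 − 0.06/0.93 = 0.9355.
Δp* = 0.9355 − 0.9118 = +0.0237.

0.024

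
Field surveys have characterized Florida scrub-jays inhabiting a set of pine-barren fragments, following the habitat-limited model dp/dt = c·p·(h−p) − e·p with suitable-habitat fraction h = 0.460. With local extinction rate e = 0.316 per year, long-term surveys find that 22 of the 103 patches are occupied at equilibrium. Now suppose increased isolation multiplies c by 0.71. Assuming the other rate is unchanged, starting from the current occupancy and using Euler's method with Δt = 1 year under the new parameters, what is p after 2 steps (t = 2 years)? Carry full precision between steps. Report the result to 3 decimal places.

Observed p* = 22/103 = 0.21359.
Balance c(h−p*) = e gives c = e/(0.46 − 0.21359) = 0.316/0.24641 = 1.28243.
Starting from p₀ = 0.21359; update p ← p + (dp/dt)·Δt with the new parameters.
  1  |  dp/dt·Δt = -0.019574  |  p_1 = 0.194019
  2  |  dp/dt·Δt = -0.014322  |  p_2 = 0.179697

0.180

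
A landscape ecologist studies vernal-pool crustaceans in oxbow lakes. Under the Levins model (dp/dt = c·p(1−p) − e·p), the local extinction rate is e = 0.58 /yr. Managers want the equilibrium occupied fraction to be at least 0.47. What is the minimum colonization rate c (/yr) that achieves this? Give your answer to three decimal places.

1.094

p* = 1 − e/c ≥ 0.47 requires e/c ≤ 0.5300, i.e. c ≥ e/0.5300.
c_min = 0.58/0.5300 = 1.0943.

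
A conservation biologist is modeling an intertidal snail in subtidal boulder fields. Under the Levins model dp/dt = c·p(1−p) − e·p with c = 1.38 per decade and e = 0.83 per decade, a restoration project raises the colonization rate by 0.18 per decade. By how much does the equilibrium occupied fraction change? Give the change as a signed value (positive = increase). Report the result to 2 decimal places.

0.07

Before: p* = 1 − 0.83/1.38 = 0.3986.
After the change, c = 1.56, e = 0.83, so p* = 1 − 0.83/1.56 = 0.4679.
Δp* = 0.4679 − 0.3986 = +0.0694.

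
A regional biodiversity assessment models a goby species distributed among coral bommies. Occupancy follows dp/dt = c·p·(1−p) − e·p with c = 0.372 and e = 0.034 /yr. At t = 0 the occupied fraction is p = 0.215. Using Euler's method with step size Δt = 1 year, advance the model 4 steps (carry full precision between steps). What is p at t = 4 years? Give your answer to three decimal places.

0.482

Update rule: p ← p + [c·p·(1−p) − e·p]·Δt with Δt = 1.
p: 0.21500 → 0.27047  (Δp = +0.05547)
p: 0.27047 → 0.33468  (Δp = +0.06421)
p: 0.33468 → 0.40613  (Δp = +0.07145)
p: 0.40613 → 0.48205  (Δp = +0.07591)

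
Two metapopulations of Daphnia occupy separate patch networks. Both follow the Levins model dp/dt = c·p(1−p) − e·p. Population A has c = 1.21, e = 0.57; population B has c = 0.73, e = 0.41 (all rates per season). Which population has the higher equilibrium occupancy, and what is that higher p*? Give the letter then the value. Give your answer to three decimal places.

A, 0.529

A: p*_A = 1 − 0.57/1.21 = 0.5289.
B: p*_B = 1 − 0.41/0.73 = 0.4384.
A is higher at 0.5289.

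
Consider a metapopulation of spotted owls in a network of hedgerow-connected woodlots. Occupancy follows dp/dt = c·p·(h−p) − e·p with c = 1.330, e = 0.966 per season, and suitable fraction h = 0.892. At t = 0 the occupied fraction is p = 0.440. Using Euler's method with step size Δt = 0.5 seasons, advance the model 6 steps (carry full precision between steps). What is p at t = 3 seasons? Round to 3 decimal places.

0.231

Update rule: p ← p + [c·p·(h−p) − e·p]·Δt with Δt = 0.5.
t = 0.5: p = 0.44000 + (-0.08026) = 0.35974
t = 1: p = 0.35974 + (-0.04642) = 0.31331
t = 1.5: p = 0.31331 + (-0.03076) = 0.28255
t = 2: p = 0.28255 + (-0.02196) = 0.26059
t = 2.5: p = 0.26059 + (-0.01645) = 0.24415
t = 3: p = 0.24415 + (-0.01274) = 0.23141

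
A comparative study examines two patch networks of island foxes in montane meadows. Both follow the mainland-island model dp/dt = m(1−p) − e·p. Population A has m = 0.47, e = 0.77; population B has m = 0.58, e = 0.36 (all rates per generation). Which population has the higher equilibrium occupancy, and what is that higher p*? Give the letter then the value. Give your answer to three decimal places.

A: p*_A = m/(m+e) = 0.47/1.2400 = 0.3790.
B: p*_B = 0.58/0.9400 = 0.6170.
B is higher at 0.6170.

B, 0.617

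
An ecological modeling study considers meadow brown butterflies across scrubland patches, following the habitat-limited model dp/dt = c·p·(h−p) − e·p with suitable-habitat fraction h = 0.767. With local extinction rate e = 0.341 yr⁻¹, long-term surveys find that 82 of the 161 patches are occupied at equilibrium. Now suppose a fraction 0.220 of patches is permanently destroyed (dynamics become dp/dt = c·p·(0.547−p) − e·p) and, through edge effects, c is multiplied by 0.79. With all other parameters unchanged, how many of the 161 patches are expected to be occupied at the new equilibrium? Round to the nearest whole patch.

36

Observed p* = 82/161 = 0.50932.
Balance c(h−p*) = e gives c = e/(0.767 − 0.50932) = 0.341/0.25768 = 1.32335.
New p* = 0.547 − e/c = 0.547 − 0.34100/1.04545 = 0.22082.
Expected occupied = 161 × 0.22082 = 35.55 ≈ 36.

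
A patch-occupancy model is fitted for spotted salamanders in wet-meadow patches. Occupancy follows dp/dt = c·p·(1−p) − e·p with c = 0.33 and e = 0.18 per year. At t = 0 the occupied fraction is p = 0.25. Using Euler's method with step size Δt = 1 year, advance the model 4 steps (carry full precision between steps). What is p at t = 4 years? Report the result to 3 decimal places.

Update rule: p ← p + [c·p·(1−p) − e·p]·Δt with Δt = 1.
t = 1: p = 0.25000 + (+0.01688) = 0.26687
t = 2: p = 0.26687 + (+0.01653) = 0.28340
t = 3: p = 0.28340 + (+0.01601) = 0.29941
t = 4: p = 0.29941 + (+0.01533) = 0.31474

0.315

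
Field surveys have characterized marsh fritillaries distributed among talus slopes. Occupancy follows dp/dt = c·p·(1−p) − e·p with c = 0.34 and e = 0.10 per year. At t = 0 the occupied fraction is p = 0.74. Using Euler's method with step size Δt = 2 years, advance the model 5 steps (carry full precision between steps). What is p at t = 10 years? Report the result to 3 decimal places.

0.707

Update rule: p ← p + [c·p·(1−p) − e·p]·Δt with Δt = 2.
p: 0.74000 → 0.72283  (Δp = -0.01717)
p: 0.72283 → 0.71450  (Δp = -0.00833)
p: 0.71450 → 0.71031  (Δp = -0.00419)
p: 0.71031 → 0.70817  (Δp = -0.00214)
p: 0.70817 → 0.70707  (Δp = -0.00110)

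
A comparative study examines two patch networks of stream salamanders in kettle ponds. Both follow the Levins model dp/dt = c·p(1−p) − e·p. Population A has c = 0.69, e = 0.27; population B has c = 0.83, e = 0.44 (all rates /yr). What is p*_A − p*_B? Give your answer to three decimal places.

0.139

A: p*_A = 1 − 0.27/0.69 = 0.6087.
B: p*_B = 1 − 0.44/0.83 = 0.4699.
p*_A − p*_B = 0.6087 − 0.4699 = 0.1388.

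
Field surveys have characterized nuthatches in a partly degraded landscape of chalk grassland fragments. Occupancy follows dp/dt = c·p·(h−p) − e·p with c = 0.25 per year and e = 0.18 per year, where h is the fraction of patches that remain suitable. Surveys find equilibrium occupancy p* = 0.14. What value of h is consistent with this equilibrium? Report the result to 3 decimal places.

0.860

At equilibrium c(h−p*) = e, so h = p* + e/c.
h = 0.14 + 0.18/0.25 = 0.14 + 0.7200 = 0.8600.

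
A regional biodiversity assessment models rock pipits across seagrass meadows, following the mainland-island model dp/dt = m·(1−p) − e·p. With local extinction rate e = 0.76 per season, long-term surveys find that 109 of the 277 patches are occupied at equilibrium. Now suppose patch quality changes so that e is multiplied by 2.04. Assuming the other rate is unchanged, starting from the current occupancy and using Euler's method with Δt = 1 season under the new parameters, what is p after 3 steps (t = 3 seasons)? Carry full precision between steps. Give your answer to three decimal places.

0.068

Observed p* = 109/277 = 0.39350.
Balance m(1−p*) = e·p* gives m = e·p*/(1−p*) = 0.76×0.39350/0.60650 = 0.49310.
Starting from p₀ = 0.39350; update p ← p + (dp/dt)·Δt with the new parameters.
t = 1: p = 0.39350 + (-0.31102) = 0.08248
t = 2: p = 0.08248 + (+0.32455) = 0.40703
t = 3: p = 0.40703 + (-0.33867) = 0.06836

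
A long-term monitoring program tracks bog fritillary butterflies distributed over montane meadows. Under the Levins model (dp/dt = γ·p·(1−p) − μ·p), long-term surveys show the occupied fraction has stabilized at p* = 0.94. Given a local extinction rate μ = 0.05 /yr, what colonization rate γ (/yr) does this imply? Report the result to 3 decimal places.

0.833

At equilibrium γ(1−p*) = μ, so γ = μ/(1−p*).
γ = 0.05/(1 − 0.94) = 0.05/0.0600 = 0.8333.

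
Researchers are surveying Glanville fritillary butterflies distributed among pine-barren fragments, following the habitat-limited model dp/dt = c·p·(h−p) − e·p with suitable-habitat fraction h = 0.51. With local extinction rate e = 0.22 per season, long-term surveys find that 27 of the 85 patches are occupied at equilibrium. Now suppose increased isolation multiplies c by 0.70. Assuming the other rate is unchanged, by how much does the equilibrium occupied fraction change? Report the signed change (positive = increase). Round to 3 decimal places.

-0.082

Observed p* = 27/85 = 0.31765.
Balance c(h−p*) = e gives c = e/(0.51 − 0.31765) = 0.22/0.19235 = 1.14375.
New p* = 0.51 − e/c = 0.51 − 0.22000/0.80063 = 0.23522.
Δp* = 0.23522 − 0.31765 = -0.08243.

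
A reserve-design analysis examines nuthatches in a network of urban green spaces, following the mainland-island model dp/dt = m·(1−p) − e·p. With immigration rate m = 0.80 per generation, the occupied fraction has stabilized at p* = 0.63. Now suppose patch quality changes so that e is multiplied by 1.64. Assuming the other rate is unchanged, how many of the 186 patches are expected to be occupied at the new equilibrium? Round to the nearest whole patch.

95

Balance m(1−p*) = e·p* gives e = m(1−p*)/p* = 0.80×0.37000/0.63000 = 0.46984.
New p* = m/(m+e) = 0.80000/(0.80000+0.77054) = 0.50938.
Expected occupied = 186 × 0.50938 = 94.74 ≈ 95.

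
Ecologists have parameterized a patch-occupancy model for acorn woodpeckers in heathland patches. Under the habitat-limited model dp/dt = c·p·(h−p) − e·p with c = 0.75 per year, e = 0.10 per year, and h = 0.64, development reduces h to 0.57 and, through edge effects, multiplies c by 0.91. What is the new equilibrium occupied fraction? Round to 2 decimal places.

Before: p* = h − e/c = 0.64 − 0.10/0.75 = 0.64 − 0.1333 = 0.5067.
After: c = 0.6825, e = 0.1, h = 0.57; p* = 0.57 − 0.1/0.6825 = 0.4235.

0.42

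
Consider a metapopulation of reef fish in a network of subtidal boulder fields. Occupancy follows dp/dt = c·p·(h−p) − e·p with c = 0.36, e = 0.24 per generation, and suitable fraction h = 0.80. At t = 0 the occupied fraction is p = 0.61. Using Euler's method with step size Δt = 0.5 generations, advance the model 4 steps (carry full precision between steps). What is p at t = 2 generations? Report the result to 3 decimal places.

Update rule: p ← p + [c·p·(h−p) − e·p]·Δt with Δt = 0.5.
step 1: Δp = -0.05234, p = 0.55766
step 2: Δp = -0.04259, p = 0.51507
step 3: Δp = -0.03539, p = 0.47968
step 4: Δp = -0.02990, p = 0.44977

0.450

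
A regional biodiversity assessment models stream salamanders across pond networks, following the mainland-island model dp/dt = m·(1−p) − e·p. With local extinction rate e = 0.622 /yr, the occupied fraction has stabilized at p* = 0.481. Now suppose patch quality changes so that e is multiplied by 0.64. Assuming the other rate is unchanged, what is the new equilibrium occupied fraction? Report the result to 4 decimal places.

Balance m(1−p*) = e·p* gives m = e·p*/(1−p*) = 0.622×0.48100/0.51900 = 0.57646.
New p* = m/(m+e) = 0.57646/(0.57646+0.39808) = 0.59152.

0.5915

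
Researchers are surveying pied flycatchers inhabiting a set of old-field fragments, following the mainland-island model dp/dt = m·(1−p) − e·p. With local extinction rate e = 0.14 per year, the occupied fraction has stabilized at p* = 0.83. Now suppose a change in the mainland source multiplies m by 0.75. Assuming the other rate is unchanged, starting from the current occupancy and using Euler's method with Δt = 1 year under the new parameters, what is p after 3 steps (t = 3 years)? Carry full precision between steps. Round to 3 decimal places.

Balance m(1−p*) = e·p* gives m = e·p*/(1−p*) = 0.14×0.83000/0.17000 = 0.68353.
Starting from p₀ = 0.83000; update p ← p + (dp/dt)·Δt with the new parameters.
p: 0.83000 → 0.80095  (Δp = -0.02905)
p: 0.80095 → 0.79086  (Δp = -0.01009)
p: 0.79086 → 0.78735  (Δp = -0.00351)

0.787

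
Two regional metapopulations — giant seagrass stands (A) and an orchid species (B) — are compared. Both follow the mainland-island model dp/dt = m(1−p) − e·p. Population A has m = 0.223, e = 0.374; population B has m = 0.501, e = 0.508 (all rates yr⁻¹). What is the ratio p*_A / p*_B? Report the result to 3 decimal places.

A: p*_A = m/(m+e) = 0.223/0.5970 = 0.3735.
B: p*_B = 0.501/1.0090 = 0.4965.
p*_A / p*_B = 0.3735/0.4965 = 0.7523.

0.752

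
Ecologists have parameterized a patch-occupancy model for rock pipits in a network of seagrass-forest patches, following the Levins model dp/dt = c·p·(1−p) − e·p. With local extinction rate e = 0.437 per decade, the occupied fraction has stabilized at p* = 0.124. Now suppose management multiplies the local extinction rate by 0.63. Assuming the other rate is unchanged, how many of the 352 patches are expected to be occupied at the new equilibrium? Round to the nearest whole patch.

Balance c(1−p*) = e gives c = e/(1 − 0.12400) = 0.437/0.87600 = 0.49886.
New p* = 1 − e/c = 1 − 0.27531/0.49886 = 0.44812.
Expected occupied = 352 × 0.44812 = 157.74 ≈ 158.

158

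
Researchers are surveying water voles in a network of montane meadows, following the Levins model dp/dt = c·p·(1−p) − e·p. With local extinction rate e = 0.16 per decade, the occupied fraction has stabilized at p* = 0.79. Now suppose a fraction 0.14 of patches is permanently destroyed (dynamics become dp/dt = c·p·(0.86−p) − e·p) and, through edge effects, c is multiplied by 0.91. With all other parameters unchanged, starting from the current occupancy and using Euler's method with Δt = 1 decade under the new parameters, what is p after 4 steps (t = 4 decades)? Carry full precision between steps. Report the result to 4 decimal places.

Balance c(1−p*) = e gives c = e/(1 − 0.79000) = 0.16/0.21000 = 0.76190.
Starting from p₀ = 0.79000; update p ← p + (dp/dt)·Δt with the new parameters.
p: 0.79000 → 0.70194  (Δp = -0.08806)
p: 0.70194 → 0.66655  (Δp = -0.03539)
p: 0.66655 → 0.64931  (Δp = -0.01725)
p: 0.64931 → 0.64027  (Δp = -0.00904)

0.6403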